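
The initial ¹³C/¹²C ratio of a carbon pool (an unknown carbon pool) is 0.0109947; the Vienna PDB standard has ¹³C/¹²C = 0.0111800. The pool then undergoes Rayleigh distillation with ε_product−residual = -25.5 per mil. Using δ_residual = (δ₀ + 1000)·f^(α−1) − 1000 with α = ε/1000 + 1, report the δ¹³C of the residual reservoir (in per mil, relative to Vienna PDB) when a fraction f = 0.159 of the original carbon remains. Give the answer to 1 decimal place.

30.6 per mil

δ₀ = (0.0109947/0.0111800 − 1)×1000 = (0.983426 − 1)×1000 = -16.574 per mil
α − 1 = ε/1000 = -0.0255
f^(α−1) = 0.159^(-0.0255) = 1.048007
δ_res = (-16.574 + 1000) × 1.048007 − 1000 = 1030.638 − 1000 = 30.64 per mil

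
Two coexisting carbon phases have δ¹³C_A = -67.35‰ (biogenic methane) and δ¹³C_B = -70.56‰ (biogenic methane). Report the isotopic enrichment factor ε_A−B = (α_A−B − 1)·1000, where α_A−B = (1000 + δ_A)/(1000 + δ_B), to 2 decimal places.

3.45‰

α_A−B = (1000 + -67.35) / (1000 + -70.56) = 932.65 / 929.44 = 1.003454
ε_A−B = (1.003454 − 1) × 1000 = 3.454‰
(The approximation ε ≈ δ_A − δ_B would give 3.21‰.)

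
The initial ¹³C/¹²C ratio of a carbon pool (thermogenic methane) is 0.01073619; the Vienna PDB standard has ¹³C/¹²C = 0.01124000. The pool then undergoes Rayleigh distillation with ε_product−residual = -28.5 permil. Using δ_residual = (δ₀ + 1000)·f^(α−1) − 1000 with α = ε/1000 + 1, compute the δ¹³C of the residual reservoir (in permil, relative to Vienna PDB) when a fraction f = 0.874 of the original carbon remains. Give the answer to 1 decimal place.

δ₀ = (0.01073619/0.01124000 − 1)×1000 = (0.955177 − 1)×1000 = -44.823 permil
α − 1 = ε/1000 = -0.0285
f^(α−1) = 0.874^(-0.0285) = 1.003846
δ_res = (-44.823 + 1000) × 1.003846 − 1000 = 958.850 − 1000 = -41.15 permil

-41.1 permil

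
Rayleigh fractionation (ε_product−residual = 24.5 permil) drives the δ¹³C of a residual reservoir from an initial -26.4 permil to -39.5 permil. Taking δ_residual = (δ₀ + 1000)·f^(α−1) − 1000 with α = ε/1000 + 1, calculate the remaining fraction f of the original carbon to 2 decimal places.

0.58

α − 1 = ε/1000 = 0.0245
(δ_res + 1000)/(δ₀ + 1000) = (-39.5 + 1000)/(-26.4 + 1000) = 960.5/973.6 = 0.986545
f = 0.986545^(1/0.0245) = exp(ln(0.986545)/0.0245) = exp(-0.01355/0.0245)
f = exp(-0.5529) = 0.5753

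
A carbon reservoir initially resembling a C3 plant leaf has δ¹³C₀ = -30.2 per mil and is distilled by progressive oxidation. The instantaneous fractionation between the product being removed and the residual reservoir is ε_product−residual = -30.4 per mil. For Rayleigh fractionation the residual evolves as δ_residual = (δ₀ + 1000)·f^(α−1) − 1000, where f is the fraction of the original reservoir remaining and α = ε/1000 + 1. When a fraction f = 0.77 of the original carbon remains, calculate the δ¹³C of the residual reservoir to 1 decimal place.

-22.5 per mil

Rayleigh residual: δ_res = (δ₀ + 1000)·f^(α−1) − 1000
α = ε/1000 + 1 = 0.96960, so α − 1 = -0.03040
f^(α−1) = 0.77^(-0.03040) = 1.007977
δ_res = (-30.2 + 1000) × 1.007977 − 1000 = 977.536 − 1000 = -22.46 per mil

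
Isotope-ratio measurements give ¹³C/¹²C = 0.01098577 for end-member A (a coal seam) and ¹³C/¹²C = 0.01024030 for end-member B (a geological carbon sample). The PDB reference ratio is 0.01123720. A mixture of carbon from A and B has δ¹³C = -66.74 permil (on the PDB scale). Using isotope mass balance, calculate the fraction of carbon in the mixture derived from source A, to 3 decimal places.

δ_A = (0.01098577/0.01123720 − 1)×1000 = (0.977625 − 1)×1000 = -22.375 permil
δ_B = (0.01024030/0.01123720 − 1)×1000 = (0.911286 − 1)×1000 = -88.714 permil
f_A = (δ_mix − δ_B)/(δ_A − δ_B) = (-66.74 − (-88.714))/(-22.375 − (-88.714))
f_A = 21.974 / 66.339 = 0.3312

0.331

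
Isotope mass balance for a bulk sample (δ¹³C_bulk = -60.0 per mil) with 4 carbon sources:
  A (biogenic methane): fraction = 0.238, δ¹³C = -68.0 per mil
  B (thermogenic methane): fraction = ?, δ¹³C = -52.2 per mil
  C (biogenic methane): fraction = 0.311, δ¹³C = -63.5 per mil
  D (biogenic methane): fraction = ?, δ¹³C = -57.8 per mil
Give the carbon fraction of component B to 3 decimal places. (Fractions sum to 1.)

0.357

Let f_B and f_D be the unknown fractions; fractions sum to 1 so f_B + f_D = 0.451.
Mass balance: Σ fᵢ·δᵢ = δ_bulk ⇒ f_B·(-52.2) + f_D·(-57.8) = -60.0 − (-35.932) = -24.068
Substitute f_D = 0.451 − f_B:
f_B·(-52.2 − -57.8) = -24.068 − 0.451×(-57.8) = 2.000
f_B = 2.000 / 5.6 = 0.3572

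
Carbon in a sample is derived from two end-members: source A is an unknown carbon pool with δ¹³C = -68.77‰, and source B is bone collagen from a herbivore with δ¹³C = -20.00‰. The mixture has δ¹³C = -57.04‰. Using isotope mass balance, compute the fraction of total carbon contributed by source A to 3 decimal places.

0.759

δ_mix = f_A·δ_A + (1 − f_A)·δ_B  ⇒  f_A = (δ_mix − δ_B)/(δ_A − δ_B)
f_A = (-57.04 − (-20.00)) / (-68.77 − (-20.00))
f_A = -37.04 / -48.77 = 0.7595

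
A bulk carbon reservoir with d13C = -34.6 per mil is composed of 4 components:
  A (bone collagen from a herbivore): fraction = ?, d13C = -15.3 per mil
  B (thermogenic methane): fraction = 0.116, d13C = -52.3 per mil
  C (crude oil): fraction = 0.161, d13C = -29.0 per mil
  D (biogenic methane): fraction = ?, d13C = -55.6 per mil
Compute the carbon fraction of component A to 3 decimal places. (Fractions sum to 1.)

0.405

Let f_A and f_D be the unknown fractions; fractions sum to 1 so f_A + f_D = 0.723.
Mass balance: Σ fᵢ·δᵢ = δ_bulk ⇒ f_A·(-15.3) + f_D·(-55.6) = -34.6 − (-10.736) = -23.864
Substitute f_D = 0.723 − f_A:
f_A·(-15.3 − -55.6) = -23.864 − 0.723×(-55.6) = 16.335
f_A = 16.335 / 40.3 = 0.4053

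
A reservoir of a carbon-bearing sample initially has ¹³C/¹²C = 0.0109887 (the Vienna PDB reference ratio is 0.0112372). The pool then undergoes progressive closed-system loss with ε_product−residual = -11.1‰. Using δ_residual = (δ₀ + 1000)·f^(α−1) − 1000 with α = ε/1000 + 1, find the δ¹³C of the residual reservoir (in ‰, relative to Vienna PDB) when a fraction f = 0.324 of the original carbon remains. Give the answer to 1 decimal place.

δ₀ = (0.0109887/0.0112372 − 1)×1000 = (0.977886 − 1)×1000 = -22.114‰
α − 1 = ε/1000 = -0.0111
f^(α−1) = 0.324^(-0.0111) = 1.012588
δ_res = (-22.114 + 1000) × 1.012588 − 1000 = 990.196 − 1000 = -9.80‰

-9.8‰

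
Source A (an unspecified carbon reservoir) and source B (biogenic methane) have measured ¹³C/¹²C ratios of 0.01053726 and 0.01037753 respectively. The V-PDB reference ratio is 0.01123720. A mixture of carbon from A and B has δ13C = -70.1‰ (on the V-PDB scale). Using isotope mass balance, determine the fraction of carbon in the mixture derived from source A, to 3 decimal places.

δ_A = (0.01053726/0.01123720 − 1)×1000 = (0.937712 − 1)×1000 = -62.288‰
δ_B = (0.01037753/0.01123720 − 1)×1000 = (0.923498 − 1)×1000 = -76.502‰
f_A = (δ_mix − δ_B)/(δ_A − δ_B) = (-70.1 − (-76.502))/(-62.288 − (-76.502))
f_A = 6.402 / 14.214 = 0.4504

0.450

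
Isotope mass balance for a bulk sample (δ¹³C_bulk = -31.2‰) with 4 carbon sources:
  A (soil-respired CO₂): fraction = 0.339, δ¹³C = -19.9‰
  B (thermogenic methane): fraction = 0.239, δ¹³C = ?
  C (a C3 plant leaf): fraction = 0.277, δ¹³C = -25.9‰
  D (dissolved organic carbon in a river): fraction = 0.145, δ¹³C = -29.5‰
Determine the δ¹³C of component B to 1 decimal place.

-54.4‰

Isotope mass balance: δ_bulk = Σ fᵢ·δᵢ.
-31.2 = 0.339×(-19.9) + 0.239×δ_B + 0.277×(-25.9) + 0.145×(-29.5)
0.239·δ_B = -31.2 − (-18.198) = -13.002
δ_B = -13.002 / 0.239 = -54.40‰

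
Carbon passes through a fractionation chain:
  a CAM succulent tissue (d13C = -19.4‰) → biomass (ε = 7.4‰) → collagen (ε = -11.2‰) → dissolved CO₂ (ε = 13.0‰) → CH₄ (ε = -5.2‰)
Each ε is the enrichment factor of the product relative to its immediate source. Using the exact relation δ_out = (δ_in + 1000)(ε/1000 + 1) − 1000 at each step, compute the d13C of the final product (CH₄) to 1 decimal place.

step 1: δ = (-19.40 + 1000)·(7.4/1000 + 1) − 1000 = -12.14‰
step 2: δ = (-12.14 + 1000)·(-11.2/1000 + 1) − 1000 = -23.21‰
step 3: δ = (-23.21 + 1000)·(13.0/1000 + 1) − 1000 = -10.51‰
step 4: δ = (-10.51 + 1000)·(-5.2/1000 + 1) − 1000 = -15.65‰

-15.7‰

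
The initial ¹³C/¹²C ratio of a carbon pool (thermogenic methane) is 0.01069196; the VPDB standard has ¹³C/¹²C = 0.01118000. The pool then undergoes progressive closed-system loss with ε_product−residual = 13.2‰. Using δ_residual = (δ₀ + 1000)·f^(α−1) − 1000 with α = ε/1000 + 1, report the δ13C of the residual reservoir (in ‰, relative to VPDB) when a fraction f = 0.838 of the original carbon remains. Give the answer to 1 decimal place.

δ₀ = (0.01069196/0.01118000 − 1)×1000 = (0.956347 − 1)×1000 = -43.653‰
α − 1 = ε/1000 = 0.0132
f^(α−1) = 0.838^(0.0132) = 0.997670
δ_res = (-43.653 + 1000) × 0.997670 − 1000 = 954.119 − 1000 = -45.88‰

-45.9‰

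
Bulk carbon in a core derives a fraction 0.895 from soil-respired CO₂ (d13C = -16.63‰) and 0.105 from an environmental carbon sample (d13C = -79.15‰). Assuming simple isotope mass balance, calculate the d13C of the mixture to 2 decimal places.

-23.19‰

δ_mix = f_A·δ_A + f_B·δ_B
δ_mix = 0.895 × (-16.63) + 0.105 × (-79.15)
δ_mix = -14.884 + -8.311 = -23.195‰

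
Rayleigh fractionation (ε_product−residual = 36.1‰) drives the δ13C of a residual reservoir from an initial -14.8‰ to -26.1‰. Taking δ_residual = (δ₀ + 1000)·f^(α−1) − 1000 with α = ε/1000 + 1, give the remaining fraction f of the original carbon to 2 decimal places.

α − 1 = ε/1000 = 0.0361
(δ_res + 1000)/(δ₀ + 1000) = (-26.1 + 1000)/(-14.8 + 1000) = 973.9/985.2 = 0.988530
f = 0.988530^(1/0.0361) = exp(ln(0.988530)/0.0361) = exp(-0.01154/0.0361)
f = exp(-0.3196) = 0.7265

0.73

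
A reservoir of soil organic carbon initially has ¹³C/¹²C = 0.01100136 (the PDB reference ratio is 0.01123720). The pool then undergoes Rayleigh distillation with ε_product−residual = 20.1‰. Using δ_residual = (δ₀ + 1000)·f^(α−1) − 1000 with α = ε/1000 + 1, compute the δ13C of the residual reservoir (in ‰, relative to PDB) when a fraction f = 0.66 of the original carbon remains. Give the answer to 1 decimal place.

δ₀ = (0.01100136/0.01123720 − 1)×1000 = (0.979013 − 1)×1000 = -20.987‰
α − 1 = ε/1000 = 0.0201
f^(α−1) = 0.66^(0.0201) = 0.991683
δ_res = (-20.987 + 1000) × 0.991683 − 1000 = 970.870 − 1000 = -29.13‰

-29.1‰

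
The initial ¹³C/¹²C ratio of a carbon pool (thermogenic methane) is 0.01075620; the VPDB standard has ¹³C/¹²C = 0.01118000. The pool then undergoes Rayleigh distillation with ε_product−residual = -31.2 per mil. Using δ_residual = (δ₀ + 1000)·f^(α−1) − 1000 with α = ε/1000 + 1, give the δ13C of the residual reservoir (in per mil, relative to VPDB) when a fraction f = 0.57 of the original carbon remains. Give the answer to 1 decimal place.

δ₀ = (0.01075620/0.01118000 − 1)×1000 = (0.962093 − 1)×1000 = -37.907 per mil
α − 1 = ε/1000 = -0.0312
f^(α−1) = 0.57^(-0.0312) = 1.017693
δ_res = (-37.907 + 1000) × 1.017693 − 1000 = 979.115 − 1000 = -20.88 per mil

-20.9 per mil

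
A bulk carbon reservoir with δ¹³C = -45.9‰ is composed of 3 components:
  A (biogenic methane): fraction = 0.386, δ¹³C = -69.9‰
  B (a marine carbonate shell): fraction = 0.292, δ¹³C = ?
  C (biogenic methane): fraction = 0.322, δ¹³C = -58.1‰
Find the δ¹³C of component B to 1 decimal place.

-0.7‰

Isotope mass balance: δ_bulk = Σ fᵢ·δᵢ.
-45.9 = 0.386×(-69.9) + 0.292×δ_B + 0.322×(-58.1)
0.292·δ_B = -45.9 − (-45.690) = -0.210
δ_B = -0.210 / 0.292 = -0.72‰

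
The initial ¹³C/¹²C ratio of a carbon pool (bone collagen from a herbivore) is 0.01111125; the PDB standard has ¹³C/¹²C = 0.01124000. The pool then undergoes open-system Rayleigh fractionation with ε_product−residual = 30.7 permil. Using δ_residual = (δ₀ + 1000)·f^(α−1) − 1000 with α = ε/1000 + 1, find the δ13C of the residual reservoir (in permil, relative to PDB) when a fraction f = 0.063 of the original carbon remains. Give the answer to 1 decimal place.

δ₀ = (0.01111125/0.01124000 − 1)×1000 = (0.988545 − 1)×1000 = -11.455 permil
α − 1 = ε/1000 = 0.0307
f^(α−1) = 0.063^(0.0307) = 0.918628
δ_res = (-11.455 + 1000) × 0.918628 − 1000 = 908.106 − 1000 = -91.89 permil

-91.9 permil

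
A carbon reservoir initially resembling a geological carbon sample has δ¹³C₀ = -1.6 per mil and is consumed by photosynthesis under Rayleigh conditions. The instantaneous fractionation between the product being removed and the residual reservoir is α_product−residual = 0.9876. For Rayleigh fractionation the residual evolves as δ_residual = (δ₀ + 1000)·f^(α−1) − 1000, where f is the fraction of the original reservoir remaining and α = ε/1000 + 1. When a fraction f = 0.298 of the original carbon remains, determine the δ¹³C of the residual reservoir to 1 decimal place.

Rayleigh residual: δ_res = (δ₀ + 1000)·f^(α−1) − 1000
α − 1 = -0.01240
f^(α−1) = 0.298^(-0.01240) = 1.015125
δ_res = (-1.6 + 1000) × 1.015125 − 1000 = 1013.501 − 1000 = 13.50 per mil

13.5 per mil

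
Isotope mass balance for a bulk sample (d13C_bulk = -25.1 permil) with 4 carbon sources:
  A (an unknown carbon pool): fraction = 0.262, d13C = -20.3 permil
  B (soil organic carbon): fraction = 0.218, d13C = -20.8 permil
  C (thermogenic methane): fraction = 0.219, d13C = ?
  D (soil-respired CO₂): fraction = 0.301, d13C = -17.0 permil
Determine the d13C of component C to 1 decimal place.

Isotope mass balance: δ_bulk = Σ fᵢ·δᵢ.
-25.1 = 0.262×(-20.3) + 0.218×(-20.8) + 0.219×δ_C + 0.301×(-17.0)
0.219·δ_C = -25.1 − (-14.970) = -10.130
δ_C = -10.130 / 0.219 = -46.26 permil

-46.3 permil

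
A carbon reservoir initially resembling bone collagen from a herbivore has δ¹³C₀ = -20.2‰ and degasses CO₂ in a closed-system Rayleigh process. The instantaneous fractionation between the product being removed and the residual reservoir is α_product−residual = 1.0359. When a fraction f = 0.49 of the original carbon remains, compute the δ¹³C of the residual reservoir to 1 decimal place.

-45.0‰

Rayleigh residual: δ_res = (δ₀ + 1000)·f^(α−1) − 1000
α − 1 = 0.03590
f^(α−1) = 0.49^(0.03590) = 0.974716
δ_res = (-20.2 + 1000) × 0.974716 − 1000 = 955.027 − 1000 = -44.97‰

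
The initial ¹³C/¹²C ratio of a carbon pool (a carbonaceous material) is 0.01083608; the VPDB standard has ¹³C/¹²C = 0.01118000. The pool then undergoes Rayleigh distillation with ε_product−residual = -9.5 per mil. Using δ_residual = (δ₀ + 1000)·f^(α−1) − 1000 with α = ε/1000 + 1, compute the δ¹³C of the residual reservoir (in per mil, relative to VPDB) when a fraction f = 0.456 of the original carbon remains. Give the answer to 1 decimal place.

δ₀ = (0.01083608/0.01118000 − 1)×1000 = (0.969238 − 1)×1000 = -30.762 per mil
α − 1 = ε/1000 = -0.0095
f^(α−1) = 0.456^(-0.0095) = 1.007488
δ_res = (-30.762 + 1000) × 1.007488 − 1000 = 976.495 − 1000 = -23.50 per mil

-23.5 per mil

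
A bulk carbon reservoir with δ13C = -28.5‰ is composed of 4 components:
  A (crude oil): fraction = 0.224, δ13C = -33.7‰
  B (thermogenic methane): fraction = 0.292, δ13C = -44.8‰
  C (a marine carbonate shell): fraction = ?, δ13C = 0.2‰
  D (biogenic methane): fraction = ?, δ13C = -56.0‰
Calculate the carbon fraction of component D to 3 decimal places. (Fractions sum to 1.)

0.142

Let f_D and f_C be the unknown fractions; fractions sum to 1 so f_D + f_C = 0.484.
Mass balance: Σ fᵢ·δᵢ = δ_bulk ⇒ f_D·(-56.0) + f_C·(0.2) = -28.5 − (-20.630) = -7.870
Substitute f_C = 0.484 − f_D:
f_D·(-56.0 − 0.2) = -7.870 − 0.484×(0.2) = -7.966
f_D = -7.966 / -56.2 = 0.1418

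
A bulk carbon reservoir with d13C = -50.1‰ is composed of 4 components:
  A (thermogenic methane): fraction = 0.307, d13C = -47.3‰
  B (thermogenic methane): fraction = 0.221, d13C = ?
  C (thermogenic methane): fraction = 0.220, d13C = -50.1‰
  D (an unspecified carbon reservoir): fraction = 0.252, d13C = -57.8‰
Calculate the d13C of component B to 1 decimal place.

Isotope mass balance: δ_bulk = Σ fᵢ·δᵢ.
-50.1 = 0.307×(-47.3) + 0.221×δ_B + 0.220×(-50.1) + 0.252×(-57.8)
0.221·δ_B = -50.1 − (-40.109) = -9.991
δ_B = -9.991 / 0.221 = -45.21‰

-45.2‰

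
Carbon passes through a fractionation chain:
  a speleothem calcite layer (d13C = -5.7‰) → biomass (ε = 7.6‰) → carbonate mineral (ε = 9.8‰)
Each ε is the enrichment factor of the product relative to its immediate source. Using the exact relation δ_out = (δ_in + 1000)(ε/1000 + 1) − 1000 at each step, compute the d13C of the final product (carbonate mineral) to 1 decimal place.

11.7‰

step 1: δ = (-5.70 + 1000)·(7.6/1000 + 1) − 1000 = 1.86‰
step 2: δ = (1.86 + 1000)·(9.8/1000 + 1) − 1000 = 11.67‰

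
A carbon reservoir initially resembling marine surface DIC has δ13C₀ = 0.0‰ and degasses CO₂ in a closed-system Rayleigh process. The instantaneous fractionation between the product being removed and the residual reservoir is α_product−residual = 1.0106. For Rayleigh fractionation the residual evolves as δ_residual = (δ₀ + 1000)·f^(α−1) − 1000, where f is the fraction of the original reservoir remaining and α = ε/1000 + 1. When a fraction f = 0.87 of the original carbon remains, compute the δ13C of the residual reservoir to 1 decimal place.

Rayleigh residual: δ_res = (δ₀ + 1000)·f^(α−1) − 1000
α − 1 = 0.01060
f^(α−1) = 0.87^(0.01060) = 0.998525
δ_res = (-0.0 + 1000) × 0.998525 − 1000 = 998.525 − 1000 = -1.48‰

-1.5‰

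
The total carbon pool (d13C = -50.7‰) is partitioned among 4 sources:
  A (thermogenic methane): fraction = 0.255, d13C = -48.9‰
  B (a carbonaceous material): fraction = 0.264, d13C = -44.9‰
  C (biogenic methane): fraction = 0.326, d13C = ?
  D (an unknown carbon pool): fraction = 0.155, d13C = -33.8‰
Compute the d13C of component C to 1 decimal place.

Isotope mass balance: δ_bulk = Σ fᵢ·δᵢ.
-50.7 = 0.255×(-48.9) + 0.264×(-44.9) + 0.326×δ_C + 0.155×(-33.8)
0.326·δ_C = -50.7 − (-29.562) = -21.138
δ_C = -21.138 / 0.326 = -64.84‰

-64.8‰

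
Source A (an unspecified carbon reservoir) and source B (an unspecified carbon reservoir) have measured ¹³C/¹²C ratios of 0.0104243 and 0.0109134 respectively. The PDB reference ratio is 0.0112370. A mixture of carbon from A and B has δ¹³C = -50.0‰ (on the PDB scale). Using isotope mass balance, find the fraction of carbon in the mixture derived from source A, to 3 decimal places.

0.487

δ_A = (0.0104243/0.0112370 − 1)×1000 = (0.927676 − 1)×1000 = -72.324‰
δ_B = (0.0109134/0.0112370 − 1)×1000 = (0.971202 − 1)×1000 = -28.798‰
f_A = (δ_mix − δ_B)/(δ_A − δ_B) = (-50.0 − (-28.798))/(-72.324 − (-28.798))
f_A = -21.202 / -43.526 = 0.4871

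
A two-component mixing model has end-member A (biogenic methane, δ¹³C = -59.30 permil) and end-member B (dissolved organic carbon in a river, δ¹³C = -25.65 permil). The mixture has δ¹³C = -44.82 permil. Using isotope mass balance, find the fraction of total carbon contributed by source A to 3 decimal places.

0.570

δ_mix = f_A·δ_A + (1 − f_A)·δ_B  ⇒  f_A = (δ_mix − δ_B)/(δ_A − δ_B)
f_A = (-44.82 − (-25.65)) / (-59.30 − (-25.65))
f_A = -19.17 / -33.65 = 0.5697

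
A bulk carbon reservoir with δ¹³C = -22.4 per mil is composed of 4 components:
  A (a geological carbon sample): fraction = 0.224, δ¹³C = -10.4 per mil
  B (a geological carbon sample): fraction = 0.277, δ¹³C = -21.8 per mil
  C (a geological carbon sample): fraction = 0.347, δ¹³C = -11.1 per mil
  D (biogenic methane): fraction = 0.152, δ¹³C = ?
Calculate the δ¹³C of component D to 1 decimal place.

Isotope mass balance: δ_bulk = Σ fᵢ·δᵢ.
-22.4 = 0.224×(-10.4) + 0.277×(-21.8) + 0.347×(-11.1) + 0.152×δ_D
0.152·δ_D = -22.4 − (-12.220) = -10.180
δ_D = -10.180 / 0.152 = -66.97 per mil

-67.0 per mil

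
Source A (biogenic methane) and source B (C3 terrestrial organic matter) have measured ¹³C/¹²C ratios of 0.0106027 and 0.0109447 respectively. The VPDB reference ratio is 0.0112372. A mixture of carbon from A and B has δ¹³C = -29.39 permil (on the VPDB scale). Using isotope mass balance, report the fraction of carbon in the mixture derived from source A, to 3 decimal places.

δ_A = (0.0106027/0.0112372 − 1)×1000 = (0.943536 − 1)×1000 = -56.464 permil
δ_B = (0.0109447/0.0112372 − 1)×1000 = (0.973970 − 1)×1000 = -26.030 permil
f_A = (δ_mix − δ_B)/(δ_A − δ_B) = (-29.39 − (-26.030))/(-56.464 − (-26.030))
f_A = -3.360 / -30.435 = 0.1104

0.110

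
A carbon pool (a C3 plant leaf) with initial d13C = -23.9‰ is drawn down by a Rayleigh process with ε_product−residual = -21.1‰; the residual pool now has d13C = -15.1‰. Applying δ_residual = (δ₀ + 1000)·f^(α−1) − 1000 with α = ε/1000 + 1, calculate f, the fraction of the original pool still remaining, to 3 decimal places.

α − 1 = ε/1000 = -0.0211
(δ_res + 1000)/(δ₀ + 1000) = (-15.1 + 1000)/(-23.9 + 1000) = 984.9/976.1 = 1.009015
f = 1.009015^(1/-0.0211) = exp(ln(1.009015)/-0.0211) = exp(0.00898/-0.0211)
f = exp(-0.4254) = 0.6535

0.654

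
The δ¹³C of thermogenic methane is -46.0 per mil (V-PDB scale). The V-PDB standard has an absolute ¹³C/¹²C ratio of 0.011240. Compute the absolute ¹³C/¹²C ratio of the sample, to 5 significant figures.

0.010723

R_sample = R_standard × (δ¹³C/1000 + 1)
R_sample = 0.011240 × (-46.0/1000 + 1) = 0.011240 × 0.954000
R_sample = 0.0107230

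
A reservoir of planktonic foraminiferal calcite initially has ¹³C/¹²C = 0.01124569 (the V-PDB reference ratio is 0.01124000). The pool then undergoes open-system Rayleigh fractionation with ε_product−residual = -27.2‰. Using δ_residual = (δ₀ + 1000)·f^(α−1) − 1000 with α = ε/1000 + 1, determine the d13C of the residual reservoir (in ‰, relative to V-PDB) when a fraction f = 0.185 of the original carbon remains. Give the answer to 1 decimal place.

47.5‰

δ₀ = (0.01124569/0.01124000 − 1)×1000 = (1.000506 − 1)×1000 = 0.506‰
α − 1 = ε/1000 = -0.0272
f^(α−1) = 0.185^(-0.0272) = 1.046967
δ_res = (0.506 + 1000) × 1.046967 − 1000 = 1047.497 − 1000 = 47.50‰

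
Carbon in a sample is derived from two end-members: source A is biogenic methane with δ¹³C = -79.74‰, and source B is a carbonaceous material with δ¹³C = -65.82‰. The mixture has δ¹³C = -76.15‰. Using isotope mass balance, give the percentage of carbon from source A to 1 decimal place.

δ_mix = f_A·δ_A + (1 − f_A)·δ_B  ⇒  f_A = (δ_mix − δ_B)/(δ_A − δ_B)
f_A = (-76.15 − (-65.82)) / (-79.74 − (-65.82))
f_A = -10.33 / -13.92 = 0.7421

74.2%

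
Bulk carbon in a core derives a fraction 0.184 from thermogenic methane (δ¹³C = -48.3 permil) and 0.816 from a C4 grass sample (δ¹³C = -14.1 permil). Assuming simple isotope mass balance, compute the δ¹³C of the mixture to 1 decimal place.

δ_mix = f_A·δ_A + f_B·δ_B
δ_mix = 0.184 × (-48.3) + 0.816 × (-14.1)
δ_mix = -8.89 + -11.51 = -20.39 permil

-20.4 permil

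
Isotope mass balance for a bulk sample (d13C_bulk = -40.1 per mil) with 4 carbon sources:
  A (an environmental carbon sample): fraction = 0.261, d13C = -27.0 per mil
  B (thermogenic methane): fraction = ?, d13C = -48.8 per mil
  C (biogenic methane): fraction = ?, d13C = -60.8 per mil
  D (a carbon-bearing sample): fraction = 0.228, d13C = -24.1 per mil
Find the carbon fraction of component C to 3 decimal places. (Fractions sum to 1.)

Let f_C and f_B be the unknown fractions; fractions sum to 1 so f_C + f_B = 0.511.
Mass balance: Σ fᵢ·δᵢ = δ_bulk ⇒ f_C·(-60.8) + f_B·(-48.8) = -40.1 − (-12.542) = -27.558
Substitute f_B = 0.511 − f_C:
f_C·(-60.8 − -48.8) = -27.558 − 0.511×(-48.8) = -2.621
f_C = -2.621 / -12.0 = 0.2185

0.218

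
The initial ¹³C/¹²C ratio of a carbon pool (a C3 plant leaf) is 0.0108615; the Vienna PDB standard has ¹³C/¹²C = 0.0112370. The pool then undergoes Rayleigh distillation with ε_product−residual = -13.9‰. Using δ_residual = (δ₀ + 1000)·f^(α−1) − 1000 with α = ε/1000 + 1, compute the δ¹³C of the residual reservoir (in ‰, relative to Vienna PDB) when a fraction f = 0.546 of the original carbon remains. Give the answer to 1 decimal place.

δ₀ = (0.0108615/0.0112370 − 1)×1000 = (0.966584 − 1)×1000 = -33.416‰
α − 1 = ε/1000 = -0.0139
f^(α−1) = 0.546^(-0.0139) = 1.008447
δ_res = (-33.416 + 1000) × 1.008447 − 1000 = 974.748 − 1000 = -25.25‰

-25.3‰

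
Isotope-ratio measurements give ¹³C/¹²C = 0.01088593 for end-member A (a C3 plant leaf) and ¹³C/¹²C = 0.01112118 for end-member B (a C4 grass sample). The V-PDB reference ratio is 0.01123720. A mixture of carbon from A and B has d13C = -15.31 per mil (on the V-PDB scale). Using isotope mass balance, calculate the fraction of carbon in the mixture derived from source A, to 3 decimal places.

δ_A = (0.01088593/0.01123720 − 1)×1000 = (0.968740 − 1)×1000 = -31.260 per mil
δ_B = (0.01112118/0.01123720 − 1)×1000 = (0.989675 − 1)×1000 = -10.325 per mil
f_A = (δ_mix − δ_B)/(δ_A − δ_B) = (-15.31 − (-10.325))/(-31.260 − (-10.325))
f_A = -4.985 / -20.935 = 0.2381

0.238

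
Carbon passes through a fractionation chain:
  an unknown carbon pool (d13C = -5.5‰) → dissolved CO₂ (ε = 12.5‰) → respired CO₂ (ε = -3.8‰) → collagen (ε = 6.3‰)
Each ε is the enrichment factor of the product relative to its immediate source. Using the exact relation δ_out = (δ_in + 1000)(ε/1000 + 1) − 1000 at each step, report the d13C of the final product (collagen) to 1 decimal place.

9.4‰

step 1: δ = (-5.50 + 1000)·(12.5/1000 + 1) − 1000 = 6.93‰
step 2: δ = (6.93 + 1000)·(-3.8/1000 + 1) − 1000 = 3.10‰
step 3: δ = (3.10 + 1000)·(6.3/1000 + 1) − 1000 = 9.42‰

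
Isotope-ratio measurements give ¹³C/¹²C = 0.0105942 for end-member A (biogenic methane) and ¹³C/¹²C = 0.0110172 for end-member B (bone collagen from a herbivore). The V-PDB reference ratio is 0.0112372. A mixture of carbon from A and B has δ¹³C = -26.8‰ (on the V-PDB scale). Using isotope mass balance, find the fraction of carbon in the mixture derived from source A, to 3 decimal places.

δ_A = (0.0105942/0.0112372 − 1)×1000 = (0.942779 − 1)×1000 = -57.221‰
δ_B = (0.0110172/0.0112372 − 1)×1000 = (0.980422 − 1)×1000 = -19.578‰
f_A = (δ_mix − δ_B)/(δ_A − δ_B) = (-26.8 − (-19.578))/(-57.221 − (-19.578))
f_A = -7.222 / -37.643 = 0.1919

0.192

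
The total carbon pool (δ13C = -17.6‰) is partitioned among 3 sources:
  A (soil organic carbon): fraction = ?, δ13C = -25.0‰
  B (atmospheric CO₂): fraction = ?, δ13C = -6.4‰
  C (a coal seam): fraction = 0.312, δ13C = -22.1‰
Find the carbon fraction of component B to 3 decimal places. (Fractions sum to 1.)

0.349

Let f_B and f_A be the unknown fractions; fractions sum to 1 so f_B + f_A = 0.688.
Mass balance: Σ fᵢ·δᵢ = δ_bulk ⇒ f_B·(-6.4) + f_A·(-25.0) = -17.6 − (-6.895) = -10.705
Substitute f_A = 0.688 − f_B:
f_B·(-6.4 − -25.0) = -10.705 − 0.688×(-25.0) = 6.495
f_B = 6.495 / 18.6 = 0.3492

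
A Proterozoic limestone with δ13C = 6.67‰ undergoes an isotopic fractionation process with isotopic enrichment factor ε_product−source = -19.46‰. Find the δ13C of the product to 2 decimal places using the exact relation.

-12.92‰

Exactly, δ_product = (δ_source + 1000)·(ε/1000 + 1) − 1000.
δ_product = (6.67 + 1000) × (-19.46/1000 + 1) − 1000
δ_product = -12.920‰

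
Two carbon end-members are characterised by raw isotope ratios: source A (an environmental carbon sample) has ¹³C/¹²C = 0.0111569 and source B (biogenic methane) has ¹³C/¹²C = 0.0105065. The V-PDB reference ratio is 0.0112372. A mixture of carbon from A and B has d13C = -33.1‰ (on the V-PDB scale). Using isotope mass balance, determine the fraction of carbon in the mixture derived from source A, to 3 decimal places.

0.552

δ_A = (0.0111569/0.0112372 − 1)×1000 = (0.992854 − 1)×1000 = -7.146‰
δ_B = (0.0105065/0.0112372 − 1)×1000 = (0.934975 − 1)×1000 = -65.025‰
f_A = (δ_mix − δ_B)/(δ_A − δ_B) = (-33.1 − (-65.025))/(-7.146 − (-65.025))
f_A = 31.925 / 57.879 = 0.5516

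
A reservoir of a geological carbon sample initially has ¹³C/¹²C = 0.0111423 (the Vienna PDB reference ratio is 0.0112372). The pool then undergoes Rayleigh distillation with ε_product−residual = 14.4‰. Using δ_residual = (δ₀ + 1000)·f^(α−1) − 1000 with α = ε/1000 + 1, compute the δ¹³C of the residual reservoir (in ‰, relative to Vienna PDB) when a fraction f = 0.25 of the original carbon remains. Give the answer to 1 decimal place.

-28.0‰

δ₀ = (0.0111423/0.0112372 − 1)×1000 = (0.991555 − 1)×1000 = -8.445‰
α − 1 = ε/1000 = 0.0144
f^(α−1) = 0.25^(0.0144) = 0.980235
δ_res = (-8.445 + 1000) × 0.980235 − 1000 = 971.957 − 1000 = -28.04‰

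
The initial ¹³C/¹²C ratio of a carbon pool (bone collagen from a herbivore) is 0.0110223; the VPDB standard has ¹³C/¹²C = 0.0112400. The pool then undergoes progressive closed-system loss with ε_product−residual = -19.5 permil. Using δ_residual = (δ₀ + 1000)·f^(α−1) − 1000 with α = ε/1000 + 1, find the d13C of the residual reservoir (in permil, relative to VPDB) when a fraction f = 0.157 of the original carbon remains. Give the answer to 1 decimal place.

16.7 permil

δ₀ = (0.0110223/0.0112400 − 1)×1000 = (0.980632 − 1)×1000 = -19.368 permil
α − 1 = ε/1000 = -0.0195
f^(α−1) = 0.157^(-0.0195) = 1.036764
δ_res = (-19.368 + 1000) × 1.036764 − 1000 = 1016.684 − 1000 = 16.68 permil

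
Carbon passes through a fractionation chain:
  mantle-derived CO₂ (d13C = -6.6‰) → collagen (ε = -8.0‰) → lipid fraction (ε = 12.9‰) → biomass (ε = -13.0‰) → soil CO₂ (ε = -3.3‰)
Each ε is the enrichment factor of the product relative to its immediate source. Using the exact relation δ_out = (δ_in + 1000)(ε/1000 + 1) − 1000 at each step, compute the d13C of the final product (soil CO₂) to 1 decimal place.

-18.1‰

step 1: δ = (-6.60 + 1000)·(-8.0/1000 + 1) − 1000 = -14.55‰
step 2: δ = (-14.55 + 1000)·(12.9/1000 + 1) − 1000 = -1.83‰
step 3: δ = (-1.83 + 1000)·(-13.0/1000 + 1) − 1000 = -14.81‰
step 4: δ = (-14.81 + 1000)·(-3.3/1000 + 1) − 1000 = -18.06‰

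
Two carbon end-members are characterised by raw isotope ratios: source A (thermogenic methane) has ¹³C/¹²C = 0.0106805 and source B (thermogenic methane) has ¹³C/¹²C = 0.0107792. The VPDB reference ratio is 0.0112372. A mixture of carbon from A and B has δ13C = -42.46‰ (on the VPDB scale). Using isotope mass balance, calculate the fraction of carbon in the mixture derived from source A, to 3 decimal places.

δ_A = (0.0106805/0.0112372 − 1)×1000 = (0.950459 − 1)×1000 = -49.541‰
δ_B = (0.0107792/0.0112372 − 1)×1000 = (0.959243 − 1)×1000 = -40.757‰
f_A = (δ_mix − δ_B)/(δ_A − δ_B) = (-42.46 − (-40.757))/(-49.541 − (-40.757))
f_A = -1.703 / -8.783 = 0.1938

0.194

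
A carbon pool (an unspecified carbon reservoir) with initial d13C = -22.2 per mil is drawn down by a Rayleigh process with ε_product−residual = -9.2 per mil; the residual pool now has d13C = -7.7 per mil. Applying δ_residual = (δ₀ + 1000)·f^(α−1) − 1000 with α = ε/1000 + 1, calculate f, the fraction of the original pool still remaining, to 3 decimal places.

α − 1 = ε/1000 = -0.0092
(δ_res + 1000)/(δ₀ + 1000) = (-7.7 + 1000)/(-22.2 + 1000) = 992.3/977.8 = 1.014829
f = 1.014829^(1/-0.0092) = exp(ln(1.014829)/-0.0092) = exp(0.01472/-0.0092)
f = exp(-1.6000) = 0.2019

0.202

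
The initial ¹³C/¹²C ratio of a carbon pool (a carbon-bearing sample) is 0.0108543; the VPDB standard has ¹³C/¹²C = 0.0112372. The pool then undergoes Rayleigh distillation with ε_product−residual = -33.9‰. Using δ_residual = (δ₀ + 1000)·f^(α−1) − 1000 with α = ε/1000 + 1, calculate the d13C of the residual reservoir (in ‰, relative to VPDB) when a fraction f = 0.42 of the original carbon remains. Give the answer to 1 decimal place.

-5.2‰

δ₀ = (0.0108543/0.0112372 − 1)×1000 = (0.965926 − 1)×1000 = -34.074‰
α − 1 = ε/1000 = -0.0339
f^(α−1) = 0.42^(-0.0339) = 1.029845
δ_res = (-34.074 + 1000) × 1.029845 − 1000 = 994.754 − 1000 = -5.25‰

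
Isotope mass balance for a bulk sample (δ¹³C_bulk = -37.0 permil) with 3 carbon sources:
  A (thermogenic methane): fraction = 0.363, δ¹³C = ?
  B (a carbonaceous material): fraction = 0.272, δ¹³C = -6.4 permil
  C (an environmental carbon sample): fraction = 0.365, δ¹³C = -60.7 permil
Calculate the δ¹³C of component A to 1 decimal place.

Isotope mass balance: δ_bulk = Σ fᵢ·δᵢ.
-37.0 = 0.363×δ_A + 0.272×(-6.4) + 0.365×(-60.7)
0.363·δ_A = -37.0 − (-23.896) = -13.104
δ_A = -13.104 / 0.363 = -36.10 permil

-36.1 permil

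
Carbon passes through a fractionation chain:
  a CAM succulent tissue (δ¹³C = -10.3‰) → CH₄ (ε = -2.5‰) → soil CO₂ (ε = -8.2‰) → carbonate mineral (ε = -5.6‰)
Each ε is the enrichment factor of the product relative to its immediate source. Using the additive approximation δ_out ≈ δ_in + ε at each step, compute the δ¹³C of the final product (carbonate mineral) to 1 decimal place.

-26.6‰

step 1: δ ≈ -10.3 + (-2.5) = -12.8‰
step 2: δ ≈ -12.8 + (-8.2) = -21.0‰
step 3: δ ≈ -21.0 + (-5.6) = -26.6‰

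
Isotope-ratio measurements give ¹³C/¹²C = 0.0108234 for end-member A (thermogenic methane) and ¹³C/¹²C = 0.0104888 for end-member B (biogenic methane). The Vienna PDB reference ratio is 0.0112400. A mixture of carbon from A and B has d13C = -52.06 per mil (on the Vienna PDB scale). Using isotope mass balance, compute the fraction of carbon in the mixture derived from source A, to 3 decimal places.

δ_A = (0.0108234/0.0112400 − 1)×1000 = (0.962936 − 1)×1000 = -37.064 per mil
δ_B = (0.0104888/0.0112400 − 1)×1000 = (0.933167 − 1)×1000 = -66.833 per mil
f_A = (δ_mix − δ_B)/(δ_A − δ_B) = (-52.06 − (-66.833))/(-37.064 − (-66.833))
f_A = 14.773 / 29.769 = 0.4963

0.496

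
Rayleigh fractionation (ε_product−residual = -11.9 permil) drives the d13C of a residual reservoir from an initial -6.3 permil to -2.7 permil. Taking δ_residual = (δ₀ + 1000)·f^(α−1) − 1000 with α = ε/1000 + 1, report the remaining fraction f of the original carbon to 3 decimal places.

0.738

α − 1 = ε/1000 = -0.0119
(δ_res + 1000)/(δ₀ + 1000) = (-2.7 + 1000)/(-6.3 + 1000) = 997.3/993.7 = 1.003623
f = 1.003623^(1/-0.0119) = exp(ln(1.003623)/-0.0119) = exp(0.00362/-0.0119)
f = exp(-0.3039) = 0.7379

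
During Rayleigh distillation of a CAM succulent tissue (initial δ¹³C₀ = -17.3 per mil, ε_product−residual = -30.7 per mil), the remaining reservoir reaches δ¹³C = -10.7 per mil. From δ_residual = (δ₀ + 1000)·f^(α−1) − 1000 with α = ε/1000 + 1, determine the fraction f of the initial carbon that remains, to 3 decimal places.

α − 1 = ε/1000 = -0.0307
(δ_res + 1000)/(δ₀ + 1000) = (-10.7 + 1000)/(-17.3 + 1000) = 989.3/982.7 = 1.006716
f = 1.006716^(1/-0.0307) = exp(ln(1.006716)/-0.0307) = exp(0.00669/-0.0307)
f = exp(-0.2180) = 0.8041

0.804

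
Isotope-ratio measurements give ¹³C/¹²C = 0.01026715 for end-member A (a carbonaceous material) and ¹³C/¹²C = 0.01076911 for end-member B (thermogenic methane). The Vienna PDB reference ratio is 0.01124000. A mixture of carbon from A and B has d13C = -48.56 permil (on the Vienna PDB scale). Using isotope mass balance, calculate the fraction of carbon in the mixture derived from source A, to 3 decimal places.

δ_A = (0.01026715/0.01124000 − 1)×1000 = (0.913448 − 1)×1000 = -86.552 permil
δ_B = (0.01076911/0.01124000 − 1)×1000 = (0.958106 − 1)×1000 = -41.894 permil
f_A = (δ_mix − δ_B)/(δ_A − δ_B) = (-48.56 − (-41.894))/(-86.552 − (-41.894))
f_A = -6.666 / -44.658 = 0.1493

0.149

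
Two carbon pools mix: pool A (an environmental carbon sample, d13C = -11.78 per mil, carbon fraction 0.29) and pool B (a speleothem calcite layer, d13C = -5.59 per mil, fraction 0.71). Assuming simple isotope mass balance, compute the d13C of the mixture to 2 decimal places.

δ_mix = f_A·δ_A + f_B·δ_B
δ_mix = 0.29 × (-11.78) + 0.71 × (-5.59)
δ_mix = -3.416 + -3.969 = -7.385 per mil

-7.39 per mil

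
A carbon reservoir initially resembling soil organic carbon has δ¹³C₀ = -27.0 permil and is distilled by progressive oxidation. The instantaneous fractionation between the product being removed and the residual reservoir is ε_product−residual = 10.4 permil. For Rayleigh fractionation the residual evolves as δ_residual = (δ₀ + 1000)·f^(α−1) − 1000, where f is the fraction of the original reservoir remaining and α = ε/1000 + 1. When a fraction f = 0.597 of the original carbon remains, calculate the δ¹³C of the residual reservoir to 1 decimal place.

-32.2 permil

Rayleigh residual: δ_res = (δ₀ + 1000)·f^(α−1) − 1000
α = ε/1000 + 1 = 1.01040, so α − 1 = 0.01040
f^(α−1) = 0.597^(0.01040) = 0.994650
δ_res = (-27.0 + 1000) × 0.994650 − 1000 = 967.794 − 1000 = -32.21 permil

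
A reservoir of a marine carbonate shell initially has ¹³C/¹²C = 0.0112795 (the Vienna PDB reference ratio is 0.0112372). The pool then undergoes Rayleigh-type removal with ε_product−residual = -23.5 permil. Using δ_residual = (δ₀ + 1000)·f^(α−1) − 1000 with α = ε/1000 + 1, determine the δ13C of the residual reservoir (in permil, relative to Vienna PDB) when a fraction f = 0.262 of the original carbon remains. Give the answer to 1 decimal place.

35.9 permil

δ₀ = (0.0112795/0.0112372 − 1)×1000 = (1.003764 − 1)×1000 = 3.764 permil
α − 1 = ε/1000 = -0.0235
f^(α−1) = 0.262^(-0.0235) = 1.031977
δ_res = (3.764 + 1000) × 1.031977 − 1000 = 1035.861 − 1000 = 35.86 permil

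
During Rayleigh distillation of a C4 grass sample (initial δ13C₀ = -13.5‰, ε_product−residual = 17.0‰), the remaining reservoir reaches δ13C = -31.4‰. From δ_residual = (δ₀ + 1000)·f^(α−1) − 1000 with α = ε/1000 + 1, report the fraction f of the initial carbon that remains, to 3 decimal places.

0.341

α − 1 = ε/1000 = 0.0170
(δ_res + 1000)/(δ₀ + 1000) = (-31.4 + 1000)/(-13.5 + 1000) = 968.6/986.5 = 0.981855
f = 0.981855^(1/0.0170) = exp(ln(0.981855)/0.0170) = exp(-0.01831/0.0170)
f = exp(-1.0772) = 0.3406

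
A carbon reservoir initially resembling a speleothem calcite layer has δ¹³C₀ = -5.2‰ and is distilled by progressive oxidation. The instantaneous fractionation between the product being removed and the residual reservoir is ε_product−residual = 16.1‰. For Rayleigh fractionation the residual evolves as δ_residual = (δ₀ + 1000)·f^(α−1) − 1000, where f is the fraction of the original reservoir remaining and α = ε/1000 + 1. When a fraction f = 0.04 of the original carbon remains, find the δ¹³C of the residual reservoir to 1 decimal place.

Rayleigh residual: δ_res = (δ₀ + 1000)·f^(α−1) − 1000
α = ε/1000 + 1 = 1.01610, so α − 1 = 0.01610
f^(α−1) = 0.04^(0.01610) = 0.949496
δ_res = (-5.2 + 1000) × 0.949496 − 1000 = 944.559 − 1000 = -55.44‰

-55.4‰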